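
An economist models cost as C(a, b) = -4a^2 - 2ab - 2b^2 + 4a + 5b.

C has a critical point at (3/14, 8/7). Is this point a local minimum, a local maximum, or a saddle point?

local maximum

The Hessian of C is constant: H = [[-8, -2], [-2, -4]].
det(H) = (-8)·(-4) − (-2)² = 28.
det(H) > 0 and tr(H) = -12 < 0, so H is negative definite and the point is a local maximum.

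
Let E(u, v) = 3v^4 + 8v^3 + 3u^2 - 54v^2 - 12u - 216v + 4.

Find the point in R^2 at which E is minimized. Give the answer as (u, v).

(2, 3)

E(u,v) separates as P(u) + Q(v) + 4, so its minimum is min P + min Q + 4.
P'(u) = 6u - 12 vanishes at u ∈ {2}; Q'(v) = 12(v - 3)(v + 2)(v + 3) vanishes at v ∈ {-3, -2, 3}.
Local minima of P (where P''>0): P(2)=-12. Local minima of Q: Q(-3)=189, Q(3)=-675.
So the global minimum of E is P(2) + Q(3) + 4 = -12 − 675 + 4 = -683, attained at (2, 3).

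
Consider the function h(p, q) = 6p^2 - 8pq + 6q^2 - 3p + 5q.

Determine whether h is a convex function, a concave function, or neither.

convex

h is quadratic, so its Hessian is the constant matrix H = [[12, -8], [-8, 12]].
det(H) = 80, tr(H) = 24.
det(H) > 0 and tr(H) > 0, so H is positive definite everywhere: convex.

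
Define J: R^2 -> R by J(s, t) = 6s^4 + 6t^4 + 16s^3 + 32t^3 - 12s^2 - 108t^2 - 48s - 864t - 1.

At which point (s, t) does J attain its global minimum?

(1, 3)

J(s,t) separates as P(s) + Q(t) − 1, so its minimum is min P + min Q − 1.
P'(s) = 24(s - 1)(s + 1)(s + 2) vanishes at s ∈ {-2, -1, 1}; Q'(t) = 24(t - 3)(t + 3)(t + 4) vanishes at t ∈ {-4, -3, 3}.
Local minima of P (where P''>0): P(-2)=16, P(1)=-38. Local minima of Q: Q(-4)=1216, Q(3)=-2214.
So the global minimum of J is P(1) + Q(3) − 1 = -38 − 2214 − 1 = -2253, attained at (1, 3).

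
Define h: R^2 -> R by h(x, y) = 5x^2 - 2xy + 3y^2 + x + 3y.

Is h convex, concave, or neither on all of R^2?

h is quadratic, so its Hessian is the constant matrix H = [[10, -2], [-2, 6]].
det(H) = 56, tr(H) = 16.
det(H) > 0 and tr(H) > 0, so H is positive definite everywhere: convex.

convex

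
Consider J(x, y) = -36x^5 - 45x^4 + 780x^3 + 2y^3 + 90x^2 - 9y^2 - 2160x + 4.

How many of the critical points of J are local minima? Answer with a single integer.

J separates as a function of x plus a function of y, so ∇J=0 decouples.
∂J/∂x = -180(x - 3)(x - 1)(x + 1)(x + 4) = 0 at x ∈ {-4, -1, 1, 3}; ∂J/∂y = 6y(y - 3) = 0 at y ∈ {0, 3}.
The Hessian is diagonal: diag(J_xx, J_yy). Second derivatives: J_xx(-4)=18900, J_xx(-1)=-4320, J_xx(1)=3600, J_xx(3)=-10080; J_yy(0)=-18, J_yy(3)=18.
Local minima occur where both diagonal entries positive: (-4, 3), (1, 3). Count: 2.

2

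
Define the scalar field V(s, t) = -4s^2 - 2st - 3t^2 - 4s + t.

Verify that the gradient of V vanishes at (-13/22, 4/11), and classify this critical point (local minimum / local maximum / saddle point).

∇V = (-8s - 2t - 4, -2s - 6t + 1); substituting (-13/22, 4/11) gives ∇V = (0, 0), so (-13/22, 4/11) is indeed a critical point.
The Hessian of V is constant: H = [[-8, -2], [-2, -6]].
det(H) = (-8)·(-6) − (-2)² = 44.
det(H) > 0 and tr(H) = -14 < 0, so H is negative definite and the point is a local maximum.

local maximum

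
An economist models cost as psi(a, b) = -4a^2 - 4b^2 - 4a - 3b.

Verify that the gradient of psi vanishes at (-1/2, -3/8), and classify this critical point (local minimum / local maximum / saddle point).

local maximum

∇psi = (-8a - 4, -8b - 3); substituting (-1/2, -3/8) gives ∇psi = (0, 0), so (-1/2, -3/8) is indeed a critical point.
The Hessian of psi is constant: H = [[-8, 0], [0, -8]].
det(H) = (-8)·(-8) − 0² = 64.
det(H) > 0 and tr(H) = -16 < 0, so H is negative definite and the point is a local maximum.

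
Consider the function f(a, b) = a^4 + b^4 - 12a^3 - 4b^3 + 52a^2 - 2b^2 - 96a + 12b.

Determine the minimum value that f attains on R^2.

f(a,b) separates as P(a) + Q(b), so its minimum is min P + min Q.
P'(a) = 4(a - 4)(a - 3)(a - 2) vanishes at a ∈ {2, 3, 4}; Q'(b) = 4(b - 3)(b - 1)(b + 1) vanishes at b ∈ {-1, 1, 3}.
Local minima of P (where P''>0): P(2)=-64, P(4)=-64. Local minima of Q: Q(-1)=-9, Q(3)=-9.
So the global minimum of f is P(2) + Q(-1) = -64 − 9 = -73, attained at (2, -1).

-73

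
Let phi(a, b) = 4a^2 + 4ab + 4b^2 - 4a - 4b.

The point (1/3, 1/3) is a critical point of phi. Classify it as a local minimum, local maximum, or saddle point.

local minimum

The Hessian of phi is constant: H = [[8, 4], [4, 8]].
det(H) = 8·8 − 4² = 48.
det(H) > 0 and tr(H) = 16 > 0, so H is positive definite and the point is a local minimum.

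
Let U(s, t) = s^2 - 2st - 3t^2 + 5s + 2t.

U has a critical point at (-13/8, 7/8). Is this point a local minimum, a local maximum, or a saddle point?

saddle point

The Hessian of U is constant: H = [[2, -2], [-2, -6]].
det(H) = 2·(-6) − (-2)² = -16.
Since det(H) < 0, H is indefinite and the critical point is a saddle point.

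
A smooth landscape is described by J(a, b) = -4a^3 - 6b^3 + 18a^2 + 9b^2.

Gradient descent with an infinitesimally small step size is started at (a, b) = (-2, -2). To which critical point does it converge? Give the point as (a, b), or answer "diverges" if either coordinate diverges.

J is separable, so gradient descent decouples: a follows -∂J/∂a, b follows -∂J/∂b.
∂J/∂a = -12a(a - 3); at a=-2 this is -120, so a increases.
∂J/∂b = -18b(b - 1); at b=-2 this is -108, so b increases.
a converges to its nearest critical value 0 (a local min of the a-part); b converges to 0. The iterate converges to (0, 0).

(0, 0)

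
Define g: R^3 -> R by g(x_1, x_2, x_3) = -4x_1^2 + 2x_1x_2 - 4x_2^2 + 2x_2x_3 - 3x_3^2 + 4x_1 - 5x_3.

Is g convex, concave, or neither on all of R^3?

g is quadratic, so its Hessian is the constant matrix H = [[-8, 2, 0], [2, -8, 2], [0, 2, -6]].
Leading principal minors: -8, 60, -328.
Signs alternate −, +, − ⇒ H ≺ 0 ⇒ concave.

concave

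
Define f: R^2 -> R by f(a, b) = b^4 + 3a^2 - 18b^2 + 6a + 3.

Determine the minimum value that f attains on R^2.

-81

f(a,b) separates as P(a) + Q(b) + 3, so its minimum is min P + min Q + 3.
P'(a) = 6a + 6 vanishes at a ∈ {-1}; Q'(b) = 4b(b - 3)(b + 3) vanishes at b ∈ {-3, 0, 3}.
Local minima of P (where P''>0): P(-1)=-3. Local minima of Q: Q(-3)=-81, Q(3)=-81.
So the global minimum of f is P(-1) + Q(-3) + 3 = -3 − 81 + 3 = -81, attained at (-1, -3).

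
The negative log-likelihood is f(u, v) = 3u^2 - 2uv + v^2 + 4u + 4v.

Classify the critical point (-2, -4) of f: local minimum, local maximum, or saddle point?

The Hessian of f is constant: H = [[6, -2], [-2, 2]].
det(H) = 6·2 − (-2)² = 8.
det(H) > 0 and tr(H) = 8 > 0, so H is positive definite and the point is a local minimum.

local minimum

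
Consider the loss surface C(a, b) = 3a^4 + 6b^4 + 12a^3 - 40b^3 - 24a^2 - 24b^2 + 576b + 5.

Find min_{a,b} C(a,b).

C(a,b) separates as P(a) + Q(b) + 5, so its minimum is min P + min Q + 5.
P'(a) = 12a(a - 1)(a + 4) vanishes at a ∈ {-4, 0, 1}; Q'(b) = 24(b - 4)(b - 3)(b + 2) vanishes at b ∈ {-2, 3, 4}.
Local minima of P (where P''>0): P(-4)=-384, P(1)=-9. Local minima of Q: Q(-2)=-832, Q(4)=896.
So the global minimum of C is P(-4) + Q(-2) + 5 = -384 − 832 + 5 = -1211, attained at (-4, -2).

-1211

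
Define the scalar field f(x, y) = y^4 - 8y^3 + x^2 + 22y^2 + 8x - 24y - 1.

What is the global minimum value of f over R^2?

f(x,y) separates as P(x) + Q(y) − 1, so its minimum is min P + min Q − 1.
P'(x) = 2x + 8 vanishes at x ∈ {-4}; Q'(y) = 4(y - 3)(y - 2)(y - 1) vanishes at y ∈ {1, 2, 3}.
Local minima of P (where P''>0): P(-4)=-16. Local minima of Q: Q(1)=-9, Q(3)=-9.
So the global minimum of f is P(-4) + Q(1) − 1 = -16 − 9 − 1 = -26, attained at (-4, 1).

-26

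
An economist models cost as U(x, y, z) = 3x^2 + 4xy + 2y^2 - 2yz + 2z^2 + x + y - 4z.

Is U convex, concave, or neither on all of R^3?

U is quadratic, so its Hessian is the constant matrix H = [[6, 4, 0], [4, 4, -2], [0, -2, 4]].
Leading principal minors: 6, 8, 8.
All positive ⇒ H ≻ 0 ⇒ convex.

convex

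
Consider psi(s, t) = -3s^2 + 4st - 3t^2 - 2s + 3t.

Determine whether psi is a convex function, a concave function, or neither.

concave

psi is quadratic, so its Hessian is the constant matrix H = [[-6, 4], [4, -6]].
det(H) = 20, tr(H) = -12.
det(H) > 0 and tr(H) < 0, so H is negative definite everywhere: concave.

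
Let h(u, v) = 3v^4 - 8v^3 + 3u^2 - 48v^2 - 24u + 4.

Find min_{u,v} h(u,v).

h(u,v) separates as P(u) + Q(v) + 4, so its minimum is min P + min Q + 4.
P'(u) = 6u - 24 vanishes at u ∈ {4}; Q'(v) = 12v(v - 4)(v + 2) vanishes at v ∈ {-2, 0, 4}.
Local minima of P (where P''>0): P(4)=-48. Local minima of Q: Q(-2)=-80, Q(4)=-512.
So the global minimum of h is P(4) + Q(4) + 4 = -48 − 512 + 4 = -556, attained at (4, 4).

-556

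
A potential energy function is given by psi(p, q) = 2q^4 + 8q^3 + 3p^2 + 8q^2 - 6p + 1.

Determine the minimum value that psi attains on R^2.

-2

psi(p,q) separates as A(p) + B(q) + 1, so its minimum is min A + min B + 1.
A'(p) = 6p - 6 vanishes at p ∈ {1}; B'(q) = 8q(q + 1)(q + 2) vanishes at q ∈ {-2, -1, 0}.
Local minima of A (where A''>0): A(1)=-3. Local minima of B: B(-2)=0, B(0)=0.
So the global minimum of psi is A(1) + B(-2) + 1 = -3 + 0 + 1 = -2, attained at (1, -2).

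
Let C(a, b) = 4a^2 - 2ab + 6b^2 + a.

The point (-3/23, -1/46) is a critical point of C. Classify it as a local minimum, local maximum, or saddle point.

The Hessian of C is constant: H = [[8, -2], [-2, 12]].
det(H) = 8·12 − (-2)² = 92.
det(H) > 0 and tr(H) = 20 > 0, so H is positive definite and the point is a local minimum.

local minimum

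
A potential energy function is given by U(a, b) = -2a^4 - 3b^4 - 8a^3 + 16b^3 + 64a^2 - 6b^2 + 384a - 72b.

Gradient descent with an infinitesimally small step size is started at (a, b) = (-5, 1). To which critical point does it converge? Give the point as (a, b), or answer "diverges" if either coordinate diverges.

diverges

U is separable, so gradient descent decouples: a follows -∂U/∂a, b follows -∂U/∂b.
∂U/∂a = -8(a - 4)(a + 3)(a + 4); at a=-5 this is 144, so a decreases.
∂U/∂b = -12(b - 3)(b - 2)(b + 1); at b=1 this is -48, so b increases.
The a-coordinate has no critical point in that direction and runs off to infinity.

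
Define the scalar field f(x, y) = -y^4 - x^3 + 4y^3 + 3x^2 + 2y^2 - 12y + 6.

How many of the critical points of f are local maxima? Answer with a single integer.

2

f separates as a function of x plus a function of y, so ∇f=0 decouples.
∂f/∂x = -3x(x - 2) = 0 at x ∈ {0, 2}; ∂f/∂y = -4(y - 3)(y - 1)(y + 1) = 0 at y ∈ {-1, 1, 3}.
The Hessian is diagonal: diag(f_xx, f_yy). Second derivatives: f_xx(0)=6, f_xx(2)=-6; f_yy(-1)=-32, f_yy(1)=16, f_yy(3)=-32.
Local maxima occur where both diagonal entries negative: (2, -1), (2, 3). Count: 2.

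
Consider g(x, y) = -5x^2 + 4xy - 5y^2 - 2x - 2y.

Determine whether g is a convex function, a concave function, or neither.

g is quadratic, so its Hessian is the constant matrix H = [[-10, 4], [4, -10]].
det(H) = 84, tr(H) = -20.
det(H) > 0 and tr(H) < 0, so H is negative definite everywhere: concave.

concave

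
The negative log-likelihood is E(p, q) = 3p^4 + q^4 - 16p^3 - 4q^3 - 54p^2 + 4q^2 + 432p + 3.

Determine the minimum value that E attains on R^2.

E(p,q) separates as A(p) + B(q) + 3, so its minimum is min A + min B + 3.
A'(p) = 12(p - 4)(p - 3)(p + 3) vanishes at p ∈ {-3, 3, 4}; B'(q) = 4q(q - 2)(q - 1) vanishes at q ∈ {0, 1, 2}.
Local minima of A (where A''>0): A(-3)=-1107, A(4)=608. Local minima of B: B(0)=0, B(2)=0.
So the global minimum of E is A(-3) + B(0) + 3 = -1107 + 0 + 3 = -1104, attained at (-3, 0).

-1104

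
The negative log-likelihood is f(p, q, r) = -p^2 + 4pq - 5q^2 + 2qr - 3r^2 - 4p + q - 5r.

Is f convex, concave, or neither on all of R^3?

f is quadratic, so its Hessian is the constant matrix H = [[-2, 4, 0], [4, -10, 2], [0, 2, -6]].
Leading principal minors: -2, 4, -16.
Signs alternate −, +, − ⇒ H ≺ 0 ⇒ concave.

concave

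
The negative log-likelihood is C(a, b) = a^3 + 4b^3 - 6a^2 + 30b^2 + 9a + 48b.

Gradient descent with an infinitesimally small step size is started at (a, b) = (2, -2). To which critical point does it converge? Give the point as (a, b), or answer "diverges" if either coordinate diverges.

(3, -1)

C is separable, so gradient descent decouples: a follows -∂C/∂a, b follows -∂C/∂b.
∂C/∂a = 3(a - 3)(a - 1); at a=2 this is -3, so a increases.
∂C/∂b = 12(b + 1)(b + 4); at b=-2 this is -24, so b increases.
a converges to its nearest critical value 3 (a local min of the a-part); b converges to -1. The iterate converges to (3, -1).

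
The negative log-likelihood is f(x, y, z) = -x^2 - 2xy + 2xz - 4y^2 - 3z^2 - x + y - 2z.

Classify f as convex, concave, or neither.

f is quadratic, so its Hessian is the constant matrix H = [[-2, -2, 2], [-2, -8, 0], [2, 0, -6]].
Leading principal minors: -2, 12, -40.
Signs alternate −, +, − ⇒ H ≺ 0 ⇒ concave.

concave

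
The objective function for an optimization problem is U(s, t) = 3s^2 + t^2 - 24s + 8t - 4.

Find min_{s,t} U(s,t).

U(s,t) separates as P(s) + Q(t) − 4, so its minimum is min P + min Q − 4.
P'(s) = 6s - 24 vanishes at s ∈ {4}; Q'(t) = 2(t + 4) vanishes at t ∈ {-4}.
Local minima of P (where P''>0): P(4)=-48. Local minima of Q: Q(-4)=-16.
So the global minimum of U is P(4) + Q(-4) − 4 = -48 − 16 − 4 = -68, attained at (4, -4).

-68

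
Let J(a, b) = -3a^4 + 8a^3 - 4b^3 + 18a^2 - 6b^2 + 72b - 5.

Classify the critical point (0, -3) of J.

local minimum

The mixed partial ∂²J/∂a∂b is 0, so the Hessian at any point is diag(J_aa, J_bb) = diag(12(-3a^2 + 4a + 3), -12(2b + 1)).
At (0, -3): H = diag(36, 60).
Both eigenvalues are positive, so H is positive definite: a local minimum.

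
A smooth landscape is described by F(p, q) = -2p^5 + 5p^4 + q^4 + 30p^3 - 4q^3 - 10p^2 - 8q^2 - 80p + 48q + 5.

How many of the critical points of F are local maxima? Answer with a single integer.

F separates as a function of p plus a function of q, so ∇F=0 decouples.
∂F/∂p = -10(p - 4)(p - 1)(p + 1)(p + 2) = 0 at p ∈ {-2, -1, 1, 4}; ∂F/∂q = 4(q - 3)(q - 2)(q + 2) = 0 at q ∈ {-2, 2, 3}.
The Hessian is diagonal: diag(F_pp, F_qq). Second derivatives: F_pp(-2)=180, F_pp(-1)=-100, F_pp(1)=180, F_pp(4)=-900; F_qq(-2)=80, F_qq(2)=-16, F_qq(3)=20.
Local maxima occur where both diagonal entries negative: (-1, 2), (4, 2). Count: 2.

2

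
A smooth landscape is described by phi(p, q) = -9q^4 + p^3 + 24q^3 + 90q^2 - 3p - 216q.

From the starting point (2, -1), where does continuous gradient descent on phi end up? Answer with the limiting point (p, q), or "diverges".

(1, 1)

phi is separable, so gradient descent decouples: p follows -∂phi/∂p, q follows -∂phi/∂q.
∂phi/∂p = 3(p - 1)(p + 1); at p=2 this is 9, so p decreases.
∂phi/∂q = -36(q - 3)(q - 1)(q + 2); at q=-1 this is -288, so q increases.
p converges to its nearest critical value 1 (a local min of the p-part); q converges to 1. The iterate converges to (1, 1).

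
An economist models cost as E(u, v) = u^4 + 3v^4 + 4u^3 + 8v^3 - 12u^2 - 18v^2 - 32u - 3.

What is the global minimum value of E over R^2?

-202

E(u,v) separates as P(u) + Q(v) − 3, so its minimum is min P + min Q − 3.
P'(u) = 4(u - 2)(u + 1)(u + 4) vanishes at u ∈ {-4, -1, 2}; Q'(v) = 12v(v - 1)(v + 3) vanishes at v ∈ {-3, 0, 1}.
Local minima of P (where P''>0): P(-4)=-64, P(2)=-64. Local minima of Q: Q(-3)=-135, Q(1)=-7.
So the global minimum of E is P(-4) + Q(-3) − 3 = -64 − 135 − 3 = -202, attained at (-4, -3).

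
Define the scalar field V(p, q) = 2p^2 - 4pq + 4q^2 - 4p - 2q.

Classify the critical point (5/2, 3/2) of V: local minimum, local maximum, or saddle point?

The Hessian of V is constant: H = [[4, -4], [-4, 8]].
det(H) = 4·8 − (-4)² = 16.
det(H) > 0 and tr(H) = 12 > 0, so H is positive definite and the point is a local minimum.

local minimum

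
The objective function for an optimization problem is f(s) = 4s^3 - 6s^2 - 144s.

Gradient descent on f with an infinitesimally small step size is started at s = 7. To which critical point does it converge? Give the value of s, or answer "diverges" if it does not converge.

4

f'(s) = 12(s - 4)(s + 3), so f'(7) = 360.
Gradient descent moves in the -f' direction, i.e. s is decreasing.
The nearest critical point in that direction is s = 4, where f'' = 84 > 0 (a local minimum). The iterate converges there.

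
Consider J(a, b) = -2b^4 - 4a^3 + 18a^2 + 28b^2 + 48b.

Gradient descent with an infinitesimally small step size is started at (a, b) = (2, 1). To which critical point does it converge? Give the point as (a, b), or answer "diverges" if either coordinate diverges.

(0, -1)

J is separable, so gradient descent decouples: a follows -∂J/∂a, b follows -∂J/∂b.
∂J/∂a = -12a(a - 3); at a=2 this is 24, so a decreases.
∂J/∂b = -8(b - 3)(b + 1)(b + 2); at b=1 this is 96, so b decreases.
a converges to its nearest critical value 0 (a local min of the a-part); b converges to -1. The iterate converges to (0, -1).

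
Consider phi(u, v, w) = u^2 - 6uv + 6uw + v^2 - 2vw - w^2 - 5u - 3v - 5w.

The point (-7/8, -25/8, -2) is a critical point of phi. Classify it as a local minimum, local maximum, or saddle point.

saddle point

The Hessian is constant: H = [[2, -6, 6], [-6, 2, -2], [6, -2, -2]].
Leading principal minors: Δ₁ = 2, Δ₂ = -32, Δ₃ = 128.
The minors fit neither the all-positive nor the alternating-sign pattern, so H is indefinite: a saddle point.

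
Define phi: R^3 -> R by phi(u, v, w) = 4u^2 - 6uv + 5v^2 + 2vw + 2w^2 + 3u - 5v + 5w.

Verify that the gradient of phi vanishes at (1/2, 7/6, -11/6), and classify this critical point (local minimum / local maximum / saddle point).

∇phi = (8u - 6v + 3, -6u + 10v + 2w - 5, 2v + 4w + 5); substituting (1/2, 7/6, -11/6) gives ∇phi = (0, 0, 0), so (1/2, 7/6, -11/6) is indeed a critical point.
The Hessian is constant: H = [[8, -6, 0], [-6, 10, 2], [0, 2, 4]].
Leading principal minors: Δ₁ = 8, Δ₂ = 44, Δ₃ = 144.
All leading minors are positive, so H is positive definite: a local minimum.

local minimum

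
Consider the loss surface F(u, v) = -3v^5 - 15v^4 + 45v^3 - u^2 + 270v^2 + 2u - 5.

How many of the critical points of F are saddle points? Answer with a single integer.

2

F separates as a function of u plus a function of v, so ∇F=0 decouples.
∂F/∂u = -2(u - 1) = 0 at u ∈ {1}; ∂F/∂v = -15v(v - 3)(v + 3)(v + 4) = 0 at v ∈ {-4, -3, 0, 3}.
The Hessian is diagonal: diag(F_uu, F_vv). Second derivatives: F_uu(1)=-2; F_vv(-4)=420, F_vv(-3)=-270, F_vv(0)=540, F_vv(3)=-1890.
Saddle points occur where the two diagonal entries have opposite signs: (1, -4), (1, 0). Count: 2.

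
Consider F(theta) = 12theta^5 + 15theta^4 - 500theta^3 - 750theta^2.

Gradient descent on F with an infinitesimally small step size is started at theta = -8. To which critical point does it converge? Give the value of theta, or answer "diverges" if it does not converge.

F'(theta) = 60theta(theta - 5)(theta + 1)(theta + 5), so F'(-8) = 131040.
Gradient descent moves in the -F' direction, i.e. theta is decreasing.
There is no critical point below theta=-8, and F' keeps the same sign, so the iterate runs off to −∞.

diverges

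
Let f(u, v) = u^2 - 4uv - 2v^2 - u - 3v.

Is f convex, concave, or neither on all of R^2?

f is quadratic, so its Hessian is the constant matrix H = [[2, -4], [-4, -4]].
det(H) = -24, tr(H) = -2.
det(H) < 0, so H is indefinite: neither convex nor concave.

neither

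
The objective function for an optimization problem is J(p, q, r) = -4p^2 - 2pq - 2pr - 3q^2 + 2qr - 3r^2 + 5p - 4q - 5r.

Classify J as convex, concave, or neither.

J is quadratic, so its Hessian is the constant matrix H = [[-8, -2, -2], [-2, -6, 2], [-2, 2, -6]].
Leading principal minors: -8, 44, -192.
Signs alternate −, +, − ⇒ H ≺ 0 ⇒ concave.

concave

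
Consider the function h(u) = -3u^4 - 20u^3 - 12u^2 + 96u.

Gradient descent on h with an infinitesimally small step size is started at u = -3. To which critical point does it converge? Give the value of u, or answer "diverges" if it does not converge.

h'(u) = -12(u - 1)(u + 2)(u + 4), so h'(-3) = -48.
Gradient descent moves in the -h' direction, i.e. u is increasing.
The nearest critical point in that direction is u = -2, where h'' = 72 > 0 (a local minimum). The iterate converges there.

-2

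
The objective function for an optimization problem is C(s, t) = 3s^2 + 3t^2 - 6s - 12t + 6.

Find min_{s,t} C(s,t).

C(s,t) separates as P(s) + Q(t) + 6, so its minimum is min P + min Q + 6.
P'(s) = 6s - 6 vanishes at s ∈ {1}; Q'(t) = 6(t - 2) vanishes at t ∈ {2}.
Local minima of P (where P''>0): P(1)=-3. Local minima of Q: Q(2)=-12.
So the global minimum of C is P(1) + Q(2) + 6 = -3 − 12 + 6 = -9, attained at (1, 2).

-9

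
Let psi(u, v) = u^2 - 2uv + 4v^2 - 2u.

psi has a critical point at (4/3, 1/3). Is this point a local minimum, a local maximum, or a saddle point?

The Hessian of psi is constant: H = [[2, -2], [-2, 8]].
det(H) = 2·8 − (-2)² = 12.
det(H) > 0 and tr(H) = 10 > 0, so H is positive definite and the point is a local minimum.

local minimum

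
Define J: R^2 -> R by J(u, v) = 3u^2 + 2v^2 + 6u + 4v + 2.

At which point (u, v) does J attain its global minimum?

J(u,v) separates as P(u) + Q(v) + 2, so its minimum is min P + min Q + 2.
P'(u) = 6u + 6 vanishes at u ∈ {-1}; Q'(v) = 4v + 4 vanishes at v ∈ {-1}.
Local minima of P (where P''>0): P(-1)=-3. Local minima of Q: Q(-1)=-2.
So the global minimum of J is P(-1) + Q(-1) + 2 = -3 − 2 + 2 = -3, attained at (-1, -1).

(-1, -1)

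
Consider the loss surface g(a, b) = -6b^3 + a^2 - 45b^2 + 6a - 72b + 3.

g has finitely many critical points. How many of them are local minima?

1

g separates as a function of a plus a function of b, so ∇g=0 decouples.
∂g/∂a = 2(a + 3) = 0 at a ∈ {-3}; ∂g/∂b = -18(b + 1)(b + 4) = 0 at b ∈ {-4, -1}.
The Hessian is diagonal: diag(g_aa, g_bb). Second derivatives: g_aa(-3)=2; g_bb(-4)=54, g_bb(-1)=-54.
Local minima occur where both diagonal entries positive: (-3, -4). Count: 1.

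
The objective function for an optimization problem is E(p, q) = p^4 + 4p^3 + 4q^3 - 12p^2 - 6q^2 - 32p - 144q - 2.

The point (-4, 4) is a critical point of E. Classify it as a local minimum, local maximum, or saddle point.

The mixed partial ∂²E/∂p∂q is 0, so the Hessian at any point is diag(E_pp, E_qq) = diag(12(p^2 + 2p - 2), 12(2q - 1)).
At (-4, 4): H = diag(72, 84).
Both eigenvalues are positive, so H is positive definite: a local minimum.

local minimum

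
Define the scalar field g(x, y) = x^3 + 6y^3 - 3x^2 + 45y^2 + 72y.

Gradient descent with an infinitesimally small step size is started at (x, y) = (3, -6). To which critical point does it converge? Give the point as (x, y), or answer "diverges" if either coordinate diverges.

diverges

g is separable, so gradient descent decouples: x follows -∂g/∂x, y follows -∂g/∂y.
∂g/∂x = 3x(x - 2); at x=3 this is 9, so x decreases.
∂g/∂y = 18(y + 1)(y + 4); at y=-6 this is 180, so y decreases.
The y-coordinate has no critical point in that direction and runs off to infinity.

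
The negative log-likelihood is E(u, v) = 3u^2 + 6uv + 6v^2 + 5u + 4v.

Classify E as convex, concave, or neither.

convex

E is quadratic, so its Hessian is the constant matrix H = [[6, 6], [6, 12]].
det(H) = 36, tr(H) = 18.
det(H) > 0 and tr(H) > 0, so H is positive definite everywhere: convex.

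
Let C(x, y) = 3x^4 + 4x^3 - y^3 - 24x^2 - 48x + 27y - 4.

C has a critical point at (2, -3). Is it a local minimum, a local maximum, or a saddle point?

The mixed partial ∂²C/∂x∂y is 0, so the Hessian at any point is diag(C_xx, C_yy) = diag(12(3x^2 + 2x - 4), -6y).
At (2, -3): H = diag(144, 18).
Both eigenvalues are positive, so H is positive definite: a local minimum.

local minimum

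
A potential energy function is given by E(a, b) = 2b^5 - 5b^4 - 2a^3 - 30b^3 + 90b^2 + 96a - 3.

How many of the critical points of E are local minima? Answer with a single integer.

2

E separates as a function of a plus a function of b, so ∇E=0 decouples.
∂E/∂a = -6(a - 4)(a + 4) = 0 at a ∈ {-4, 4}; ∂E/∂b = 10b(b - 3)(b - 2)(b + 3) = 0 at b ∈ {-3, 0, 2, 3}.
The Hessian is diagonal: diag(E_aa, E_bb). Second derivatives: E_aa(-4)=48, E_aa(4)=-48; E_bb(-3)=-900, E_bb(0)=180, E_bb(2)=-100, E_bb(3)=180.
Local minima occur where both diagonal entries positive: (-4, 0), (-4, 3). Count: 2.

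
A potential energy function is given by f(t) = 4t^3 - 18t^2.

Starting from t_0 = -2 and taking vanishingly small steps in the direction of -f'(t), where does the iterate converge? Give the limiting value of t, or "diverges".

f'(t) = 12t(t - 3), so f'(-2) = 120.
Gradient descent moves in the -f' direction, i.e. t is decreasing.
There is no critical point below t=-2, and f' keeps the same sign, so the iterate runs off to −∞.

diverges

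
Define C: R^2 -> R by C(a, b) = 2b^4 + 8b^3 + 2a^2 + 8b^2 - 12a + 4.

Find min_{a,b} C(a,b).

-14

C(a,b) separates as P(a) + Q(b) + 4, so its minimum is min P + min Q + 4.
P'(a) = 4a - 12 vanishes at a ∈ {3}; Q'(b) = 8b(b + 1)(b + 2) vanishes at b ∈ {-2, -1, 0}.
Local minima of P (where P''>0): P(3)=-18. Local minima of Q: Q(-2)=0, Q(0)=0.
So the global minimum of C is P(3) + Q(-2) + 4 = -18 + 0 + 4 = -14, attained at (3, -2).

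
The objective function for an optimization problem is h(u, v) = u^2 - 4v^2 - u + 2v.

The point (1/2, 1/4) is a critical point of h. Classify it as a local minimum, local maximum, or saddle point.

saddle point

The Hessian of h is constant: H = [[2, 0], [0, -8]].
det(H) = 2·(-8) − 0² = -16.
Since det(H) < 0, H is indefinite and the critical point is a saddle point.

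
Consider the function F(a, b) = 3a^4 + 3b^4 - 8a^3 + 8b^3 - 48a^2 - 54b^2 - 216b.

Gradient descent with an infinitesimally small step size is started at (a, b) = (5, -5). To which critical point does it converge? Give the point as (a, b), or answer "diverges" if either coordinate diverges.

(4, -3)

F is separable, so gradient descent decouples: a follows -∂F/∂a, b follows -∂F/∂b.
∂F/∂a = 12a(a - 4)(a + 2); at a=5 this is 420, so a decreases.
∂F/∂b = 12(b - 3)(b + 2)(b + 3); at b=-5 this is -576, so b increases.
a converges to its nearest critical value 4 (a local min of the a-part); b converges to -3. The iterate converges to (4, -3).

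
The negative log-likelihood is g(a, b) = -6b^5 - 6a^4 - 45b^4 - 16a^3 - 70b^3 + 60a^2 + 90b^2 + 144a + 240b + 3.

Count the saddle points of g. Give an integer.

g separates as a function of a plus a function of b, so ∇g=0 decouples.
∂g/∂a = -24(a - 2)(a + 1)(a + 3) = 0 at a ∈ {-3, -1, 2}; ∂g/∂b = -30(b - 1)(b + 1)(b + 2)(b + 4) = 0 at b ∈ {-4, -2, -1, 1}.
The Hessian is diagonal: diag(g_aa, g_bb). Second derivatives: g_aa(-3)=-240, g_aa(-1)=144, g_aa(2)=-360; g_bb(-4)=900, g_bb(-2)=-180, g_bb(-1)=180, g_bb(1)=-900.
Saddle points occur where the two diagonal entries have opposite signs: (-3, -4), (-3, -1), (-1, -2), (-1, 1), (2, -4), (2, -1). Count: 6.

6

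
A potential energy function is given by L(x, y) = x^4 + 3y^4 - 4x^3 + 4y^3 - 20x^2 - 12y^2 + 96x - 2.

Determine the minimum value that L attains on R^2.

-313

L(x,y) separates as P(x) + Q(y) − 2, so its minimum is min P + min Q − 2.
P'(x) = 4(x - 4)(x - 2)(x + 3) vanishes at x ∈ {-3, 2, 4}; Q'(y) = 12y(y - 1)(y + 2) vanishes at y ∈ {-2, 0, 1}.
Local minima of P (where P''>0): P(-3)=-279, P(4)=64. Local minima of Q: Q(-2)=-32, Q(1)=-5.
So the global minimum of L is P(-3) + Q(-2) − 2 = -279 − 32 − 2 = -313, attained at (-3, -2).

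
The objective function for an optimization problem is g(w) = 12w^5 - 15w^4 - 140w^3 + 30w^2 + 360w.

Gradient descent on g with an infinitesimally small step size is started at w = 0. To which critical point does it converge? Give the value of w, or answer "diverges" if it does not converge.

-1

g'(w) = 60(w - 3)(w - 1)(w + 1)(w + 2), so g'(0) = 360.
Gradient descent moves in the -g' direction, i.e. w is decreasing.
The nearest critical point in that direction is w = -1, where g'' = 480 > 0 (a local minimum). The iterate converges there.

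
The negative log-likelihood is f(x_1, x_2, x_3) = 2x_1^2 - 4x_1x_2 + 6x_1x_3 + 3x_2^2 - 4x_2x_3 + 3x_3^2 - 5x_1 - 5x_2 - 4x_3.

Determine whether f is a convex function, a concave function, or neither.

f is quadratic, so its Hessian is the constant matrix H = [[4, -4, 6], [-4, 6, -4], [6, -4, 6]].
Leading principal minors: 4, 8, -40.
Neither pattern holds ⇒ H is indefinite ⇒ neither convex nor concave.

neither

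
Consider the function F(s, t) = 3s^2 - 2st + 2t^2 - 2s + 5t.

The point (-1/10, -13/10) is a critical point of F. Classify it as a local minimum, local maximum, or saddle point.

local minimum

The Hessian of F is constant: H = [[6, -2], [-2, 4]].
det(H) = 6·4 − (-2)² = 20.
det(H) > 0 and tr(H) = 10 > 0, so H is positive definite and the point is a local minimum.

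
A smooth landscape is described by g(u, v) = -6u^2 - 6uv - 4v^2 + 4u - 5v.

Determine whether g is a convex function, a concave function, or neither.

g is quadratic, so its Hessian is the constant matrix H = [[-12, -6], [-6, -8]].
det(H) = 60, tr(H) = -20.
det(H) > 0 and tr(H) < 0, so H is negative definite everywhere: concave.

concave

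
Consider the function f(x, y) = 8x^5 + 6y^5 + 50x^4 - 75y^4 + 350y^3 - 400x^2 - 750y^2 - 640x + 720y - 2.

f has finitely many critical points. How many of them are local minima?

f separates as a function of x plus a function of y, so ∇f=0 decouples.
∂f/∂x = 40(x - 2)(x + 1)(x + 2)(x + 4) = 0 at x ∈ {-4, -2, -1, 2}; ∂f/∂y = 30(y - 4)(y - 3)(y - 2)(y - 1) = 0 at y ∈ {1, 2, 3, 4}.
The Hessian is diagonal: diag(f_xx, f_yy). Second derivatives: f_xx(-4)=-1440, f_xx(-2)=320, f_xx(-1)=-360, f_xx(2)=2880; f_yy(1)=-180, f_yy(2)=60, f_yy(3)=-60, f_yy(4)=180.
Local minima occur where both diagonal entries positive: (-2, 2), (-2, 4), (2, 2), (2, 4). Count: 4.

4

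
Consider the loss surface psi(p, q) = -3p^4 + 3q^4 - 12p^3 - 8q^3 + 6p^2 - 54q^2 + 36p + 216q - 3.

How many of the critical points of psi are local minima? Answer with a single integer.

psi separates as a function of p plus a function of q, so ∇psi=0 decouples.
∂psi/∂p = -12(p - 1)(p + 1)(p + 3) = 0 at p ∈ {-3, -1, 1}; ∂psi/∂q = 12(q - 3)(q - 2)(q + 3) = 0 at q ∈ {-3, 2, 3}.
The Hessian is diagonal: diag(psi_pp, psi_qq). Second derivatives: psi_pp(-3)=-96, psi_pp(-1)=48, psi_pp(1)=-96; psi_qq(-3)=360, psi_qq(2)=-60, psi_qq(3)=72.
Local minima occur where both diagonal entries positive: (-1, -3), (-1, 3). Count: 2.

2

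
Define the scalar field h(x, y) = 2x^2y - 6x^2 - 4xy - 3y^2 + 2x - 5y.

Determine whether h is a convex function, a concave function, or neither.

neither

The term 2x^2y is cubic, so the Hessian is not constant.
∂²h/∂x² = 4y - 12, which takes both signs as y varies (negative for sufficiently negative y). A diagonal entry of the Hessian changing sign means the Hessian is neither positive- nor negative-semidefinite on all of R^2.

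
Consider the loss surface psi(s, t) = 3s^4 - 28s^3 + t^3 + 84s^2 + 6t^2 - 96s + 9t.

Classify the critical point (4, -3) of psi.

The mixed partial ∂²psi/∂s∂t is 0, so the Hessian at any point is diag(psi_ss, psi_tt) = diag(12(3s^2 - 14s + 14), 6(t + 2)).
At (4, -3): H = diag(72, -6).
The eigenvalues have opposite signs, so H is indefinite: a saddle point.

saddle point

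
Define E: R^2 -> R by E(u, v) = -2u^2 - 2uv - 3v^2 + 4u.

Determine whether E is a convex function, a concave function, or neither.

concave

E is quadratic, so its Hessian is the constant matrix H = [[-4, -2], [-2, -6]].
det(H) = 20, tr(H) = -10.
det(H) > 0 and tr(H) < 0, so H is negative definite everywhere: concave.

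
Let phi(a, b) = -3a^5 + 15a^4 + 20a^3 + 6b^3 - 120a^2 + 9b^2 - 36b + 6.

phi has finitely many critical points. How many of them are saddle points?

4

phi separates as a function of a plus a function of b, so ∇phi=0 decouples.
∂phi/∂a = -15a(a - 4)(a - 2)(a + 2) = 0 at a ∈ {-2, 0, 2, 4}; ∂phi/∂b = 18(b - 1)(b + 2) = 0 at b ∈ {-2, 1}.
The Hessian is diagonal: diag(phi_aa, phi_bb). Second derivatives: phi_aa(-2)=720, phi_aa(0)=-240, phi_aa(2)=240, phi_aa(4)=-720; phi_bb(-2)=-54, phi_bb(1)=54.
Saddle points occur where the two diagonal entries have opposite signs: (-2, -2), (0, 1), (2, -2), (4, 1). Count: 4.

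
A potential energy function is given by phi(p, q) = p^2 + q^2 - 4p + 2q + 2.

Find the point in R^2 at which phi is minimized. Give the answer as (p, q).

(2, -1)

phi(p,q) separates as A(p) + B(q) + 2, so its minimum is min A + min B + 2.
A'(p) = 2p - 4 vanishes at p ∈ {2}; B'(q) = 2q + 2 vanishes at q ∈ {-1}.
Local minima of A (where A''>0): A(2)=-4. Local minima of B: B(-1)=-1.
So the global minimum of phi is A(2) + B(-1) + 2 = -4 − 1 + 2 = -3, attained at (2, -1).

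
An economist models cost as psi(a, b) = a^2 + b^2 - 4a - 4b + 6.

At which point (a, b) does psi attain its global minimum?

psi(a,b) separates as P(a) + Q(b) + 6, so its minimum is min P + min Q + 6.
P'(a) = 2a - 4 vanishes at a ∈ {2}; Q'(b) = 2b - 4 vanishes at b ∈ {2}.
Local minima of P (where P''>0): P(2)=-4. Local minima of Q: Q(2)=-4.
So the global minimum of psi is P(2) + Q(2) + 6 = -4 − 4 + 6 = -2, attained at (2, 2).

(2, 2)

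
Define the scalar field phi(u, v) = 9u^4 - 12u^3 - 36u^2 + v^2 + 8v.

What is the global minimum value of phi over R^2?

phi(u,v) separates as P(u) + Q(v), so its minimum is min P + min Q.
P'(u) = 36u(u - 2)(u + 1) vanishes at u ∈ {-1, 0, 2}; Q'(v) = 2v + 8 vanishes at v ∈ {-4}.
Local minima of P (where P''>0): P(-1)=-15, P(2)=-96. Local minima of Q: Q(-4)=-16.
So the global minimum of phi is P(2) + Q(-4) = -96 − 16 = -112, attained at (2, -4).

-112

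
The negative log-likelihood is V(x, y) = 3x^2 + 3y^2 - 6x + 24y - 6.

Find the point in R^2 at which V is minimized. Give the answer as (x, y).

(1, -4)

V(x,y) separates as P(x) + Q(y) − 6, so its minimum is min P + min Q − 6.
P'(x) = 6x - 6 vanishes at x ∈ {1}; Q'(y) = 6y + 24 vanishes at y ∈ {-4}.
Local minima of P (where P''>0): P(1)=-3. Local minima of Q: Q(-4)=-48.
So the global minimum of V is P(1) + Q(-4) − 6 = -3 − 48 − 6 = -57, attained at (1, -4).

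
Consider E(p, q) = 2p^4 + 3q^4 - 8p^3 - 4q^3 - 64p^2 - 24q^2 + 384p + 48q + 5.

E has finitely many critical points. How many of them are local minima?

E separates as a function of p plus a function of q, so ∇E=0 decouples.
∂E/∂p = 8(p - 4)(p - 3)(p + 4) = 0 at p ∈ {-4, 3, 4}; ∂E/∂q = 12(q - 2)(q - 1)(q + 2) = 0 at q ∈ {-2, 1, 2}.
The Hessian is diagonal: diag(E_pp, E_qq). Second derivatives: E_pp(-4)=448, E_pp(3)=-56, E_pp(4)=64; E_qq(-2)=144, E_qq(1)=-36, E_qq(2)=48.
Local minima occur where both diagonal entries positive: (-4, -2), (-4, 2), (4, -2), (4, 2). Count: 4.

4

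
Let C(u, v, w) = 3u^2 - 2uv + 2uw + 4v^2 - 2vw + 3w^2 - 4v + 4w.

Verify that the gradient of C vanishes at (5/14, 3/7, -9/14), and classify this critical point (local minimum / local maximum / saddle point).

∇C = (6u - 2v + 2w, -2u + 8v - 2w - 4, 2u - 2v + 6w + 4); substituting (5/14, 3/7, -9/14) gives ∇C = (0, 0, 0), so (5/14, 3/7, -9/14) is indeed a critical point.
The Hessian is constant: H = [[6, -2, 2], [-2, 8, -2], [2, -2, 6]].
Leading principal minors: Δ₁ = 6, Δ₂ = 44, Δ₃ = 224.
All leading minors are positive, so H is positive definite: a local minimum.

local minimum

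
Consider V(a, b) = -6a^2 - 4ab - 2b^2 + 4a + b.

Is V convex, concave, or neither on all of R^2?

V is quadratic, so its Hessian is the constant matrix H = [[-12, -4], [-4, -4]].
det(H) = 32, tr(H) = -16.
det(H) > 0 and tr(H) < 0, so H is negative definite everywhere: concave.

concave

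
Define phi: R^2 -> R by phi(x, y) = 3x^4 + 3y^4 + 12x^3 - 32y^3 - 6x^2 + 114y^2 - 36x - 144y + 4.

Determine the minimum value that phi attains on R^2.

-82

phi(x,y) separates as P(x) + Q(y) + 4, so its minimum is min P + min Q + 4.
P'(x) = 12(x - 1)(x + 1)(x + 3) vanishes at x ∈ {-3, -1, 1}; Q'(y) = 12(y - 4)(y - 3)(y - 1) vanishes at y ∈ {1, 3, 4}.
Local minima of P (where P''>0): P(-3)=-27, P(1)=-27. Local minima of Q: Q(1)=-59, Q(4)=-32.
So the global minimum of phi is P(-3) + Q(1) + 4 = -27 − 59 + 4 = -82, attained at (-3, 1).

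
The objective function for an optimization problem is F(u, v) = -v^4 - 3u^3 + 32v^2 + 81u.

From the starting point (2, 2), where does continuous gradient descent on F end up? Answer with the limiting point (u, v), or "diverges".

(-3, 0)

F is separable, so gradient descent decouples: u follows -∂F/∂u, v follows -∂F/∂v.
∂F/∂u = -9(u - 3)(u + 3); at u=2 this is 45, so u decreases.
∂F/∂v = -4v(v - 4)(v + 4); at v=2 this is 96, so v decreases.
u converges to its nearest critical value -3 (a local min of the u-part); v converges to 0. The iterate converges to (-3, 0).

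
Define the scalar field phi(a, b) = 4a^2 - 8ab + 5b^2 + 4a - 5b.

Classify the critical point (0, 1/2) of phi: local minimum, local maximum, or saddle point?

The Hessian of phi is constant: H = [[8, -8], [-8, 10]].
det(H) = 8·10 − (-8)² = 16.
det(H) > 0 and tr(H) = 18 > 0, so H is positive definite and the point is a local minimum.

local minimum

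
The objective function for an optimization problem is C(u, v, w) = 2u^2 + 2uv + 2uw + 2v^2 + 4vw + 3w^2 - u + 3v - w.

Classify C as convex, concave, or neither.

convex

C is quadratic, so its Hessian is the constant matrix H = [[4, 2, 2], [2, 4, 4], [2, 4, 6]].
Leading principal minors: 4, 12, 24.
All positive ⇒ H ≻ 0 ⇒ convex.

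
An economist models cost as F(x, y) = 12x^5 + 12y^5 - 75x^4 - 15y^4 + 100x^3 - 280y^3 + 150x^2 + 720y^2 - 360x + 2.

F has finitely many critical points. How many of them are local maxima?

F separates as a function of x plus a function of y, so ∇F=0 decouples.
∂F/∂x = 60(x - 3)(x - 2)(x - 1)(x + 1) = 0 at x ∈ {-1, 1, 2, 3}; ∂F/∂y = 60y(y - 3)(y - 2)(y + 4) = 0 at y ∈ {-4, 0, 2, 3}.
The Hessian is diagonal: diag(F_xx, F_yy). Second derivatives: F_xx(-1)=-1440, F_xx(1)=240, F_xx(2)=-180, F_xx(3)=480; F_yy(-4)=-10080, F_yy(0)=1440, F_yy(2)=-720, F_yy(3)=1260.
Local maxima occur where both diagonal entries negative: (-1, -4), (-1, 2), (2, -4), (2, 2). Count: 4.

4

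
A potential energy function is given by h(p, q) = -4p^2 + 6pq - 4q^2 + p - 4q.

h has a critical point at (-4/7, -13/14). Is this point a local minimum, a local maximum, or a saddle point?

The Hessian of h is constant: H = [[-8, 6], [6, -8]].
det(H) = (-8)·(-8) − 6² = 28.
det(H) > 0 and tr(H) = -16 < 0, so H is negative definite and the point is a local maximum.

local maximum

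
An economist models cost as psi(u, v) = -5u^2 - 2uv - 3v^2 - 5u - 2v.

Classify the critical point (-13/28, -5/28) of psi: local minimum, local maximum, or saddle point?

local maximum

The Hessian of psi is constant: H = [[-10, -2], [-2, -6]].
det(H) = (-10)·(-6) − (-2)² = 56.
det(H) > 0 and tr(H) = -16 < 0, so H is negative definite and the point is a local maximum.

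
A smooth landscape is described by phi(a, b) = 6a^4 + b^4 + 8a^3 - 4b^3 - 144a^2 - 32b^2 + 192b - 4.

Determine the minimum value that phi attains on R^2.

phi(a,b) separates as P(a) + Q(b) − 4, so its minimum is min P + min Q − 4.
P'(a) = 24a(a - 3)(a + 4) vanishes at a ∈ {-4, 0, 3}; Q'(b) = 4(b - 4)(b - 3)(b + 4) vanishes at b ∈ {-4, 3, 4}.
Local minima of P (where P''>0): P(-4)=-1280, P(3)=-594. Local minima of Q: Q(-4)=-768, Q(4)=256.
So the global minimum of phi is P(-4) + Q(-4) − 4 = -1280 − 768 − 4 = -2052, attained at (-4, -4).

-2052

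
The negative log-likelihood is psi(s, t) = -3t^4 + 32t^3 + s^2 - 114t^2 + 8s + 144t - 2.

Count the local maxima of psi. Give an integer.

0

psi separates as a function of s plus a function of t, so ∇psi=0 decouples.
∂psi/∂s = 2(s + 4) = 0 at s ∈ {-4}; ∂psi/∂t = -12(t - 4)(t - 3)(t - 1) = 0 at t ∈ {1, 3, 4}.
The Hessian is diagonal: diag(psi_ss, psi_tt). Second derivatives: psi_ss(-4)=2; psi_tt(1)=-72, psi_tt(3)=24, psi_tt(4)=-36.
Local maxima occur where both diagonal entries negative: none. Count: 0.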